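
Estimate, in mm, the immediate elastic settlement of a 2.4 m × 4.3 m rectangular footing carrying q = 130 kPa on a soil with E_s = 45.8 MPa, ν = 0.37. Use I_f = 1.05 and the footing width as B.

Immediate (elastic) settlement: S_e = q·B·(1−ν²)/E_s · I_f.
E_s = 45.8 MPa = 45800 kPa.
S_e = 130 × 2.4 × (1 − 0.37²) / 45800 × 1.05
    = 130 × 2.4 × 0.8631 / 45800 × 1.05
    = 0.006174 m = 6.174 mm

S_e ≈ 6.17 mm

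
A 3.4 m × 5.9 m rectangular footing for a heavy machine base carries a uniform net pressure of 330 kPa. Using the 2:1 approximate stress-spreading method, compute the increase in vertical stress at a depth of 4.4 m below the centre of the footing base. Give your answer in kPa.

By the 2:1 method the load spreads at 1 horizontal : 2 vertical, so at depth z the loaded area has grown by z in each plan dimension:
Δσ = qBL/((B+z)(L+z)) = 330×3.4×5.9/((3.4+4.4)(5.9+4.4)) = 82.397 kPa

Δσ_z ≈ 82.4 kPa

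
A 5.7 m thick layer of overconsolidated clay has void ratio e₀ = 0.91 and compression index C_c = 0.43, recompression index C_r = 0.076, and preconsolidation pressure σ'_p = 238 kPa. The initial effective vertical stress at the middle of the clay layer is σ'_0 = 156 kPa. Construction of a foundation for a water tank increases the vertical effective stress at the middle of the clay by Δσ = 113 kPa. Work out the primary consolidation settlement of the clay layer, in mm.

Final effective stress: σ'_f = 156 + 113 = 269 kPa.
σ'_f = 269 > σ'_p = 238 kPa, so the stress path crosses the preconsolidation pressure — recompression up to σ'_p, then virgin compression beyond:
S_c = H/(1+e₀)·[C_r·log₁₀(σ'_p/σ'_0) + C_c·log₁₀(σ'_f/σ'_p)]
    = 5.7/1.91 × [0.076×log₁₀(238/156) + 0.43×log₁₀(269/238)]
    = 2.9843 × [0.013942 + 0.022865] = 0.1098 m

S_c ≈ 110 mm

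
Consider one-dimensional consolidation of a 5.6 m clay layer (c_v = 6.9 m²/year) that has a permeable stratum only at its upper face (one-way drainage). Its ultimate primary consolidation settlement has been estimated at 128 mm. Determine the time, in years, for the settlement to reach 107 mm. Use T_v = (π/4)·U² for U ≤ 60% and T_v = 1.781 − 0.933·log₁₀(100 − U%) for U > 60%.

t ≈ 2.94 years

Drainage path length: H_d = H = 5.6 m (single drainage).
U = S(t)/S_ult = 107/128 = 0.8359.
U > 60%: T_v = 1.781 − 0.933·log₁₀(100 − 83.594) = 0.6474.
t = T_v·H_d²/c_v = 0.6474×5.6²/6.9 = 2.942 years.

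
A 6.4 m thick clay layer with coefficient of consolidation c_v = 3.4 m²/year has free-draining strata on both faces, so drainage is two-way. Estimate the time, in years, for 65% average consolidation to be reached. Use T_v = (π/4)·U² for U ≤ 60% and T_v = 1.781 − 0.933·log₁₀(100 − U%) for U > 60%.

t ≈ 1.03 years

Drainage path length: H_d = H/2 = 3.2 m (double drainage).
U > 60%: T_v = 1.781 − 0.933·log₁₀(100 − 65) = 0.34038.
t = T_v·H_d²/c_v = 0.34038×3.2²/3.4 = 1.025 years.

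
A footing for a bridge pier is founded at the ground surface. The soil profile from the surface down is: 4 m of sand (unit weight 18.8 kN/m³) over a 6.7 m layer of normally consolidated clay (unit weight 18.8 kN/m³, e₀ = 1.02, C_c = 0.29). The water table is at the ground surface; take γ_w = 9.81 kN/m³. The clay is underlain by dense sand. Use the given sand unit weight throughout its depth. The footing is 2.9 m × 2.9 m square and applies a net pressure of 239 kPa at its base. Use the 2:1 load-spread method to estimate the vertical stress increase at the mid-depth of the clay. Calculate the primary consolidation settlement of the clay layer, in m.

Mid-depth of clay below the ground surface: z = 4 + 6.7/2 = 7.35 m.
Total vertical stress at mid-clay: σ_v = 18.8×4 + 18.8×3.35 = 138.18 kPa.
Pore pressure: u = 9.81×(7.35 − 0) = 72.103 kPa.
Initial effective stress: σ'_0 = σ_v − u = 138.18 − 72.103 = 66.077 kPa.
Stress increase at mid-clay by the 2:1 spreading method:
Δσ = qBL/((B+z)(L+z)) = 239×2.9×2.9/((2.9+7.35)(2.9+7.35)) = 19.131 kPa
Final effective stress: σ'_f = σ'_0 + Δσ = 66.077 + 19.131 = 85.208 kPa.
Normally consolidated clay, so the full stress increment lies on the virgin compression line:
S_c = C_c·H/(1+e₀)·log₁₀(σ'_f/σ'_0) = 0.29×6.7/(1+1.02)×log₁₀(85.208/66.077)
    = 0.96188 × 0.11043 = 0.1062 m

S_c ≈ 0.106 m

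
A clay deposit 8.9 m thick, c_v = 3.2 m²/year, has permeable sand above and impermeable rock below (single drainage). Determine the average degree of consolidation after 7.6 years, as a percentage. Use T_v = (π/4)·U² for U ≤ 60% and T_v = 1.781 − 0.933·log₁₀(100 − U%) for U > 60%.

Drainage path length: H_d = H = 8.9 m (single drainage).
T_v = c_v·t/H_d² = 3.2×7.6/8.9² = 0.30703.
T_v = 0.30703 corresponds to the U > 60% branch:
U = 1 − 10^((1.781 − T_v)/0.933)/100 = 0.62

U ≈ 62 %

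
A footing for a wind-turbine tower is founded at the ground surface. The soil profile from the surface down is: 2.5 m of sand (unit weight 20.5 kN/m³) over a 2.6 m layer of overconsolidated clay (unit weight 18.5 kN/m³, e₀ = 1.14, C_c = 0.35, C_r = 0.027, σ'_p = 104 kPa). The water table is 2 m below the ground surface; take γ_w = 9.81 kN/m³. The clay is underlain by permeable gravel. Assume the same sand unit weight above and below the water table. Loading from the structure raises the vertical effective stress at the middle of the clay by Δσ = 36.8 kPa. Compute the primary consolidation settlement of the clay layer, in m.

S_c ≈ 0.00703 m

Mid-depth of clay below the ground surface: z = 2.5 + 2.6/2 = 3.8 m.
Total vertical stress at mid-clay: σ_v = 20.5×2.5 + 18.5×1.3 = 75.3 kPa.
Pore pressure: u = 9.81×(3.8 − 2) = 17.658 kPa.
Initial effective stress: σ'_0 = σ_v − u = 75.3 − 17.658 = 57.642 kPa.
Final effective stress: σ'_f = 57.642 + 36.8 = 94.442 kPa.
σ'_f = 94.442 ≤ σ'_p = 104 kPa, so the clay remains overconsolidated and only the recompression index applies:
S_c = C_r·H/(1+e₀)·log₁₀(σ'_f/σ'_0) = 0.027×2.6/2.14×log₁₀(94.442/57.642)
    = 0.032805 × 0.21443 = 0.007034 m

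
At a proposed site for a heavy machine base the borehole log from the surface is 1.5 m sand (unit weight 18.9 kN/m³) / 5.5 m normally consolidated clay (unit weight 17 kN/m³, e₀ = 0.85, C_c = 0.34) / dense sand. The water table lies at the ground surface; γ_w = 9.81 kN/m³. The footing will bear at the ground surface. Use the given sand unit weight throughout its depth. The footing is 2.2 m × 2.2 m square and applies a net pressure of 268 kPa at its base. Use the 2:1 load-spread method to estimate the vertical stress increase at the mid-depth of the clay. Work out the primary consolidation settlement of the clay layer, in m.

Mid-depth of clay below the ground surface: z = 1.5 + 5.5/2 = 4.25 m.
Total vertical stress at mid-clay: σ_v = 18.9×1.5 + 17×2.75 = 75.1 kPa.
Pore pressure: u = 9.81×(4.25 − 0) = 41.693 kPa.
Initial effective stress: σ'_0 = σ_v − u = 75.1 − 41.693 = 33.407 kPa.
Stress increase at mid-clay by the 2:1 spreading method:
Δσ = qBL/((B+z)(L+z)) = 268×2.2×2.2/((2.2+4.25)(2.2+4.25)) = 31.179 kPa
Final effective stress: σ'_f = σ'_0 + Δσ = 33.407 + 31.179 = 64.586 kPa.
Normally consolidated clay, so the full stress increment lies on the virgin compression line:
S_c = C_c·H/(1+e₀)·log₁₀(σ'_f/σ'_0) = 0.34×5.5/(1+0.85)×log₁₀(64.586/33.407)
    = 1.0108 × 0.2863 = 0.2894 m

S_c ≈ 0.289 m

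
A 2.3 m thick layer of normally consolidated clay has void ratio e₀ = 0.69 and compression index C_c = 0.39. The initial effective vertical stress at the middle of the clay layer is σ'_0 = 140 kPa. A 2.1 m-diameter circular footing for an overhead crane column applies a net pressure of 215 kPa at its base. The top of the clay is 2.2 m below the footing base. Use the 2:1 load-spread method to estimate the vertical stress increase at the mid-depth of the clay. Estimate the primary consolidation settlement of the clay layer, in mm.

Mid-depth of clay below the footing base: z = 2.2 + 2.3/2 = 3.35 m.
Stress increase at mid-clay by the 2:1 spreading method:
Δσ ≈ qD²/(D+z)² = 215×2.1²/(2.1+3.35)² = 31.922 kPa
Final effective stress: σ'_f = σ'_0 + Δσ = 140 + 31.922 = 171.92 kPa.
Normally consolidated clay, so the full stress increment lies on the virgin compression line:
S_c = C_c·H/(1+e₀)·log₁₀(σ'_f/σ'_0) = 0.39×2.3/(1+0.69)×log₁₀(171.92/140)
    = 0.53077 × 0.089198 = 0.04734 m

S_c ≈ 47.3 mm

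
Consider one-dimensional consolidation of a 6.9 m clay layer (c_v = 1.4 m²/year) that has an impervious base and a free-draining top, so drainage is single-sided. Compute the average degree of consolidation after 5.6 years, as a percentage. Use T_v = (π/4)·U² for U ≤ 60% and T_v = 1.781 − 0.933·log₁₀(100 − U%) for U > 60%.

Drainage path length: H_d = H = 6.9 m (single drainage).
T_v = c_v·t/H_d² = 1.4×5.6/6.9² = 0.16467.
T_v = 0.16467 corresponds to the U ≤ 60% branch:
U = √(4T_v/π) = 0.4579

U ≈ 45.8 %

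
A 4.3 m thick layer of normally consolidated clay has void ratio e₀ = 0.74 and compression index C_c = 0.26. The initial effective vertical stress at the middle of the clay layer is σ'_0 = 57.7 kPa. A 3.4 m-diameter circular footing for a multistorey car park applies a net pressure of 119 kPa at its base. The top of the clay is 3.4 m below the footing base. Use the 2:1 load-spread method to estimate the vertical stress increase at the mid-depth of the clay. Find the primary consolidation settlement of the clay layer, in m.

Mid-depth of clay below the footing base: z = 3.4 + 4.3/2 = 5.55 m.
Stress increase at mid-clay by the 2:1 spreading method:
Δσ ≈ qD²/(D+z)² = 119×3.4²/(3.4+5.55)² = 17.173 kPa
Final effective stress: σ'_f = σ'_0 + Δσ = 57.7 + 17.173 = 74.873 kPa.
Normally consolidated clay, so the full stress increment lies on the virgin compression line:
S_c = C_c·H/(1+e₀)·log₁₀(σ'_f/σ'_0) = 0.26×4.3/(1+0.74)×log₁₀(74.873/57.7)
    = 0.64253 × 0.11315 = 0.0727 m

S_c ≈ 0.0727 m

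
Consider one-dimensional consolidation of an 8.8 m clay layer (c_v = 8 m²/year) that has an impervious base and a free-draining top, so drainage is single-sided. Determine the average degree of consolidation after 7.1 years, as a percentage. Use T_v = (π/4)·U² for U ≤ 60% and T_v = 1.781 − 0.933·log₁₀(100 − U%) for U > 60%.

Drainage path length: H_d = H = 8.8 m (single drainage).
T_v = c_v·t/H_d² = 8×7.1/8.8² = 0.73347.
T_v = 0.73347 corresponds to the U > 60% branch:
U = 1 − 10^((1.781 − T_v)/0.933)/100 = 0.8673

U ≈ 86.7 %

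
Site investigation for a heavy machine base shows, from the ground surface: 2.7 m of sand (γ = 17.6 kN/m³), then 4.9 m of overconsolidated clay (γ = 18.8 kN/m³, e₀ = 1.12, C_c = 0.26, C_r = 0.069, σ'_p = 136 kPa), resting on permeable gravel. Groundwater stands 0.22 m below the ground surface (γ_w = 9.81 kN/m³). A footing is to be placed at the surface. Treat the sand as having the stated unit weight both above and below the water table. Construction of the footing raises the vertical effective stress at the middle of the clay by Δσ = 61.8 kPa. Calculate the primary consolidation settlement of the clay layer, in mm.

S_c ≈ 59.7 mm

Mid-depth of clay below the ground surface: z = 2.7 + 4.9/2 = 5.15 m.
Total vertical stress at mid-clay: σ_v = 17.6×2.7 + 18.8×2.45 = 93.58 kPa.
Pore pressure: u = 9.81×(5.15 − 0.22) = 48.363 kPa.
Initial effective stress: σ'_0 = σ_v − u = 93.58 − 48.363 = 45.217 kPa.
Final effective stress: σ'_f = 45.217 + 61.8 = 107.02 kPa.
σ'_f = 107.02 ≤ σ'_p = 136 kPa, so the clay remains overconsolidated and only the recompression index applies:
S_c = C_r·H/(1+e₀)·log₁₀(σ'_f/σ'_0) = 0.069×4.9/2.12×log₁₀(107.02/45.217)
    = 0.15948 × 0.37416 = 0.05967 m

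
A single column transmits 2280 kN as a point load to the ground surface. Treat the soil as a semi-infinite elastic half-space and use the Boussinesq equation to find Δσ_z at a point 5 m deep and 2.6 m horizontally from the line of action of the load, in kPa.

Δσ_z ≈ 23.9 kPa

Boussinesq vertical stress below a point load on an elastic half-space:
Δσ_z = 3P/(2πz²) · [1 + (r/z)²]^(−5/2)
r/z = 2.6/5 = 0.52; [1+(r/z)²]^(−5/2) = 0.54973.
Δσ_z = 3×2280/(2π×5²) × 0.54973 = 43.545 × 0.54973 = 23.94 kPa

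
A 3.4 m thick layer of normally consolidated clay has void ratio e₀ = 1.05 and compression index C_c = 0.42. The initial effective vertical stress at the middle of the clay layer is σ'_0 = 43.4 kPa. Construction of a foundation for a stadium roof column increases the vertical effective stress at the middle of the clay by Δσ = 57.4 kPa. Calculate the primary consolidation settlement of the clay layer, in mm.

Final effective stress: σ'_f = σ'_0 + Δσ = 43.4 + 57.4 = 100.8 kPa.
Normally consolidated clay, so the full stress increment lies on the virgin compression line:
S_c = C_c·H/(1+e₀)·log₁₀(σ'_f/σ'_0) = 0.42×3.4/(1+1.05)×log₁₀(100.8/43.4)
    = 0.69659 × 0.36597 = 0.2549 m

S_c ≈ 255 mm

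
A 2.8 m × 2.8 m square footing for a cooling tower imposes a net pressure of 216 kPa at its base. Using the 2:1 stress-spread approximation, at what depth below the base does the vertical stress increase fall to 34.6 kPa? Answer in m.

2:1 spreading — at depth z the loaded area has grown by z in each plan dimension:
qB²/(B+z)² = Δσ_z ⇒ z = B(√(q/Δσ_z) − 1) = 2.8×(√(216/34.6) − 1) = 4.196 m

z ≈ 4.2 m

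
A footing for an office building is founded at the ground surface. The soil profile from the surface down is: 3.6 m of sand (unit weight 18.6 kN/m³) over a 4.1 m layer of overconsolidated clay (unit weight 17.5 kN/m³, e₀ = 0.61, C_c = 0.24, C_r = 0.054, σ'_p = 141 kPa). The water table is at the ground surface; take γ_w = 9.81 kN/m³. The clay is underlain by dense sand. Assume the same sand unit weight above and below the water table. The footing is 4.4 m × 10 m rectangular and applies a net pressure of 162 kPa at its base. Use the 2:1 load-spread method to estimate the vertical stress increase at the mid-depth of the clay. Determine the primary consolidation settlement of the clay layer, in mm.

Mid-depth of clay below the ground surface: z = 3.6 + 4.1/2 = 5.65 m.
Total vertical stress at mid-clay: σ_v = 18.6×3.6 + 17.5×2.05 = 102.84 kPa.
Pore pressure: u = 9.81×(5.65 − 0) = 55.427 kPa.
Initial effective stress: σ'_0 = σ_v − u = 102.84 − 55.427 = 47.413 kPa.
Stress increase at mid-clay by the 2:1 spreading method:
Δσ = qBL/((B+z)(L+z)) = 162×4.4×10/((4.4+5.65)(10+5.65)) = 45.32 kPa
Final effective stress: σ'_f = 47.413 + 45.32 = 92.733 kPa.
σ'_f = 92.733 ≤ σ'_p = 141 kPa, so the clay remains overconsolidated and only the recompression index applies:
S_c = C_r·H/(1+e₀)·log₁₀(σ'_f/σ'_0) = 0.054×4.1/1.61×log₁₀(92.733/47.413)
    = 0.13752 × 0.29134 = 0.04006 m

S_c ≈ 40.1 mm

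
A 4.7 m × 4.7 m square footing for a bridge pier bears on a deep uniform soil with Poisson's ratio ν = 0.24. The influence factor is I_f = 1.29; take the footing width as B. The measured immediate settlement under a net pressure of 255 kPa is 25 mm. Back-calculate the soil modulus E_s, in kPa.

S_e = q·B·(1−ν²)/E_s · I_f  ⇒  E_s = q·B·(1−ν²)·I_f / S_e.
E_s = 255 × 4.7 × 0.9424 × 1.29 / 0.025 = 58280 kPa

E_s ≈ 58300 kPa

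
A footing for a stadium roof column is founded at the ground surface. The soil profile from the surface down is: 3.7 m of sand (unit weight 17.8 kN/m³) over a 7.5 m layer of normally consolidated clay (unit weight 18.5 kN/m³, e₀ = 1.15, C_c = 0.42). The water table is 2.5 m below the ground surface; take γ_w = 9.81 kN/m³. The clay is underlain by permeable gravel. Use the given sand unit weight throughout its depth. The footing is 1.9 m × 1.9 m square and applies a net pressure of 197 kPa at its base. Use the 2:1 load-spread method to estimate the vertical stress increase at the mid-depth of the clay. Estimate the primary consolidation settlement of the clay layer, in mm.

S_c ≈ 57.1 mm

Mid-depth of clay below the ground surface: z = 3.7 + 7.5/2 = 7.45 m.
Total vertical stress at mid-clay: σ_v = 17.8×3.7 + 18.5×3.75 = 135.24 kPa.
Pore pressure: u = 9.81×(7.45 − 2.5) = 48.56 kPa.
Initial effective stress: σ'_0 = σ_v − u = 135.24 − 48.56 = 86.68 kPa.
Stress increase at mid-clay by the 2:1 spreading method:
Δσ = qBL/((B+z)(L+z)) = 197×1.9×1.9/((1.9+7.45)(1.9+7.45)) = 8.1349 kPa
Final effective stress: σ'_f = σ'_0 + Δσ = 86.68 + 8.1349 = 94.815 kPa.
Normally consolidated clay, so the full stress increment lies on the virgin compression line:
S_c = C_c·H/(1+e₀)·log₁₀(σ'_f/σ'_0) = 0.42×7.5/(1+1.15)×log₁₀(94.815/86.68)
    = 1.4651 × 0.038958 = 0.05708 m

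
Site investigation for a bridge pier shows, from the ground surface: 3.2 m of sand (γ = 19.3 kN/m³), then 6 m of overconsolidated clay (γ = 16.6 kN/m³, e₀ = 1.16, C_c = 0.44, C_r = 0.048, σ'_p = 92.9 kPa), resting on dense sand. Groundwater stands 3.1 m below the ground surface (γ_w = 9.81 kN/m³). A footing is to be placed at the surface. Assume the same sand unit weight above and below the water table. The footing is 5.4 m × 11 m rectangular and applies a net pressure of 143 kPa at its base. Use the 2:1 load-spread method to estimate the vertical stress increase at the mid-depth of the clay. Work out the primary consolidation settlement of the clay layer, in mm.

S_c ≈ 160 mm

Mid-depth of clay below the ground surface: z = 3.2 + 6/2 = 6.2 m.
Total vertical stress at mid-clay: σ_v = 19.3×3.2 + 16.6×3 = 111.56 kPa.
Pore pressure: u = 9.81×(6.2 − 3.1) = 30.411 kPa.
Initial effective stress: σ'_0 = σ_v − u = 111.56 − 30.411 = 81.149 kPa.
Stress increase at mid-clay by the 2:1 spreading method:
Δσ = qBL/((B+z)(L+z)) = 143×5.4×11/((5.4+6.2)(11+6.2)) = 42.573 kPa
Final effective stress: σ'_f = 81.149 + 42.573 = 123.72 kPa.
σ'_f = 123.72 > σ'_p = 92.9 kPa, so the stress path crosses the preconsolidation pressure — recompression up to σ'_p, then virgin compression beyond:
S_c = H/(1+e₀)·[C_r·log₁₀(σ'_p/σ'_0) + C_c·log₁₀(σ'_f/σ'_p)]
    = 6/2.16 × [0.048×log₁₀(92.9/81.149) + 0.44×log₁₀(123.72/92.9)]
    = 2.7778 × [0.0028192 + 0.054747] = 0.1599 m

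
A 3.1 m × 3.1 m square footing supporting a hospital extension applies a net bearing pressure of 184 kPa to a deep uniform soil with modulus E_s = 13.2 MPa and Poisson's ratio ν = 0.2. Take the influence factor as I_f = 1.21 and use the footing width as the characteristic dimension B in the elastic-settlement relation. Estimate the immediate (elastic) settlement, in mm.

S_e ≈ 50.2 mm

Immediate (elastic) settlement: S_e = q·B·(1−ν²)/E_s · I_f.
E_s = 13.2 MPa = 13200 kPa.
S_e = 184 × 3.1 × (1 − 0.2²) / 13200 × 1.21
    = 184 × 3.1 × 0.96 / 13200 × 1.21
    = 0.0502 m = 50.2 mm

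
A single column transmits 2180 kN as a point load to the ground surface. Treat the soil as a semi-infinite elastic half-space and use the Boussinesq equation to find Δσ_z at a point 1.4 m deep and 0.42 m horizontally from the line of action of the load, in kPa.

Boussinesq vertical stress below a point load on an elastic half-space:
Δσ_z = 3P/(2πz²) · [1 + (r/z)²]^(−5/2)
r/z = 0.42/1.4 = 0.3; [1+(r/z)²]^(−5/2) = 0.80618.
Δσ_z = 3×2180/(2π×1.4²) × 0.80618 = 531.06 × 0.80618 = 428.1 kPa

Δσ_z ≈ 428 kPa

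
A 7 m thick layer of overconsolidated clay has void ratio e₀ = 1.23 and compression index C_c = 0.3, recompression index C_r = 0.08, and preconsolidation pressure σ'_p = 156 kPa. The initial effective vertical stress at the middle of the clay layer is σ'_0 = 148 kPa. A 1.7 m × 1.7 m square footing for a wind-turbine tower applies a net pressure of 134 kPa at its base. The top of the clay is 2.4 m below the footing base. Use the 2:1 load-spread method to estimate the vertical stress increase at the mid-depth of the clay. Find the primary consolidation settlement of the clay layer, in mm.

Mid-depth of clay below the footing base: z = 2.4 + 7/2 = 5.9 m.
Stress increase at mid-clay by the 2:1 spreading method:
Δσ = qBL/((B+z)(L+z)) = 134×1.7×1.7/((1.7+5.9)(1.7+5.9)) = 6.7046 kPa
Final effective stress: σ'_f = 148 + 6.7046 = 154.7 kPa.
σ'_f = 154.7 ≤ σ'_p = 156 kPa, so the clay remains overconsolidated and only the recompression index applies:
S_c = C_r·H/(1+e₀)·log₁₀(σ'_f/σ'_0) = 0.08×7/2.23×log₁₀(154.7/148)
    = 0.25112 × 0.019229 = 0.004829 m

S_c ≈ 4.83 mm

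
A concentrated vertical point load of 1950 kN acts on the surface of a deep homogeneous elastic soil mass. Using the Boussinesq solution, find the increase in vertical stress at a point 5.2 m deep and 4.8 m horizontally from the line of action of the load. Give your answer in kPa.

Boussinesq vertical stress below a point load on an elastic half-space:
Δσ_z = 3P/(2πz²) · [1 + (r/z)²]^(−5/2)
r/z = 4.8/5.2 = 0.92308; [1+(r/z)²]^(−5/2) = 0.21422.
Δσ_z = 3×1950/(2π×5.2²) × 0.21422 = 34.433 × 0.21422 = 7.376 kPa

Δσ_z ≈ 7.38 kPa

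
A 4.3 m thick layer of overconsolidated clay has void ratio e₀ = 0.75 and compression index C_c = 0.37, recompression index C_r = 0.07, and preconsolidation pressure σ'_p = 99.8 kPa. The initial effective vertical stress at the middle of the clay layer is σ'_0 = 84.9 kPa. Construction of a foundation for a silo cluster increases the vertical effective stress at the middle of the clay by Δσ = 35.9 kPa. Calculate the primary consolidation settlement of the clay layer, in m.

S_c ≈ 0.0875 m

Final effective stress: σ'_f = 84.9 + 35.9 = 120.8 kPa.
σ'_f = 120.8 > σ'_p = 99.8 kPa, so the stress path crosses the preconsolidation pressure — recompression up to σ'_p, then virgin compression beyond:
S_c = H/(1+e₀)·[C_r·log₁₀(σ'_p/σ'_0) + C_c·log₁₀(σ'_f/σ'_p)]
    = 4.3/1.75 × [0.07×log₁₀(99.8/84.9) + 0.37×log₁₀(120.8/99.8)]
    = 2.4571 × [0.0049156 + 0.030686] = 0.08748 m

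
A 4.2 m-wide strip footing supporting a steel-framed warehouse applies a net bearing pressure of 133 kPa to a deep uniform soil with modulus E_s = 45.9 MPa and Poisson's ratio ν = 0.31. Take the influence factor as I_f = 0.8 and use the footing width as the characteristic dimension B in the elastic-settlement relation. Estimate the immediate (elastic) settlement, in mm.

Immediate (elastic) settlement: S_e = q·B·(1−ν²)/E_s · I_f.
E_s = 45.9 MPa = 45900 kPa.
S_e = 133 × 4.2 × (1 − 0.31²) / 45900 × 0.8
    = 133 × 4.2 × 0.9039 / 45900 × 0.8
    = 0.0088 m = 8.8 mm

S_e ≈ 8.8 mm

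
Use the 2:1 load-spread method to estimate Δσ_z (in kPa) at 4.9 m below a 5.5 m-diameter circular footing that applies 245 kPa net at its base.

By the 2:1 method the load spreads at 1 horizontal : 2 vertical, so at depth z the loaded area has grown by z in each plan dimension:
Δσ ≈ qD²/(D+z)² = 245×5.5²/(5.5+4.9)² = 68.521 kPa

Δσ_z ≈ 68.5 kPa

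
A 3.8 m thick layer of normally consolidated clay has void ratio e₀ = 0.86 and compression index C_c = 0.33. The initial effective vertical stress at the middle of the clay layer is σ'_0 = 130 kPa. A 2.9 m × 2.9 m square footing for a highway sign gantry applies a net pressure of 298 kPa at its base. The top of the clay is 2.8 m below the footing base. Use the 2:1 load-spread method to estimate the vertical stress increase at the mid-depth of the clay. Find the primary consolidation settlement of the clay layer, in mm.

Mid-depth of clay below the footing base: z = 2.8 + 3.8/2 = 4.7 m.
Stress increase at mid-clay by the 2:1 spreading method:
Δσ = qBL/((B+z)(L+z)) = 298×2.9×2.9/((2.9+4.7)(2.9+4.7)) = 43.39 kPa
Final effective stress: σ'_f = σ'_0 + Δσ = 130 + 43.39 = 173.39 kPa.
Normally consolidated clay, so the full stress increment lies on the virgin compression line:
S_c = C_c·H/(1+e₀)·log₁₀(σ'_f/σ'_0) = 0.33×3.8/(1+0.86)×log₁₀(173.39/130)
    = 0.67419 × 0.12508 = 0.08433 m

S_c ≈ 84.3 mm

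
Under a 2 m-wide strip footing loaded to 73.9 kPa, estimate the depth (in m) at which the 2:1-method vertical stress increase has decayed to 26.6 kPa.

2:1 spreading — at depth z the loaded area has grown by z in each plan dimension:
qB/(B+z) = Δσ_z ⇒ z = qB/Δσ_z − B = 73.9×2/26.6 − 2 = 3.556 m

z ≈ 3.56 m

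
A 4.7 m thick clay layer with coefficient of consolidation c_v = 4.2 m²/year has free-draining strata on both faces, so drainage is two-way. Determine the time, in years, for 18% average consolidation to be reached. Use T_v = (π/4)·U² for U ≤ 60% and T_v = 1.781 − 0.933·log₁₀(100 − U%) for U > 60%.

Drainage path length: H_d = H/2 = 2.35 m (double drainage).
U ≤ 60%: T_v = (π/4)·U² = (π/4)×0.18² = 0.025447.
t = T_v·H_d²/c_v = 0.025447×2.35²/4.2 = 0.03346 years.

t ≈ 0.0335 years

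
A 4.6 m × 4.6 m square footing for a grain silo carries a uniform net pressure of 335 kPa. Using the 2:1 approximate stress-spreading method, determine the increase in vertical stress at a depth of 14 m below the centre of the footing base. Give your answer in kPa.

Δσ_z ≈ 20.5 kPa

By the 2:1 method the load spreads at 1 horizontal : 2 vertical, so at depth z the loaded area has grown by z in each plan dimension:
Δσ = qBL/((B+z)(L+z)) = 335×4.6×4.6/((4.6+14)(4.6+14)) = 20.49 kPa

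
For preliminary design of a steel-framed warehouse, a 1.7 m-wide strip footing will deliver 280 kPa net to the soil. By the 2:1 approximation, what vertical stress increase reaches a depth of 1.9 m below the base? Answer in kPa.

By the 2:1 method the load spreads at 1 horizontal : 2 vertical, so at depth z the loaded area has grown by z in each plan dimension:
Δσ = qB/(B+z) = 280×1.7/(1.7+1.9) = 132.22 kPa

Δσ_z ≈ 132 kPa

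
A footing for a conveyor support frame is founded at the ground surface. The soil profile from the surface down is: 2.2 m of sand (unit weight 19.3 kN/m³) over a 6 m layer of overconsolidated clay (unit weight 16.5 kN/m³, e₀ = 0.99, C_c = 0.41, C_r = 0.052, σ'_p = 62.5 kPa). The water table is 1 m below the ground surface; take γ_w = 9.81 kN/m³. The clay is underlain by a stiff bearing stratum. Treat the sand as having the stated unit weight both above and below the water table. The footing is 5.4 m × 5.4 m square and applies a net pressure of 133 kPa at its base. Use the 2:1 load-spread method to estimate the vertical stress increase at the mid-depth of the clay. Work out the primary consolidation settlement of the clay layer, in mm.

Mid-depth of clay below the ground surface: z = 2.2 + 6/2 = 5.2 m.
Total vertical stress at mid-clay: σ_v = 19.3×2.2 + 16.5×3 = 91.96 kPa.
Pore pressure: u = 9.81×(5.2 − 1) = 41.202 kPa.
Initial effective stress: σ'_0 = σ_v − u = 91.96 − 41.202 = 50.758 kPa.
Stress increase at mid-clay by the 2:1 spreading method:
Δσ = qBL/((B+z)(L+z)) = 133×5.4×5.4/((5.4+5.2)(5.4+5.2)) = 34.517 kPa
Final effective stress: σ'_f = 50.758 + 34.517 = 85.275 kPa.
σ'_f = 85.275 > σ'_p = 62.5 kPa, so the stress path crosses the preconsolidation pressure — recompression up to σ'_p, then virgin compression beyond:
S_c = H/(1+e₀)·[C_r·log₁₀(σ'_p/σ'_0) + C_c·log₁₀(σ'_f/σ'_p)]
    = 6/1.99 × [0.052×log₁₀(62.5/50.758) + 0.41×log₁₀(85.275/62.5)]
    = 3.0151 × [0.0046995 + 0.055326] = 0.181 m

S_c ≈ 181 mm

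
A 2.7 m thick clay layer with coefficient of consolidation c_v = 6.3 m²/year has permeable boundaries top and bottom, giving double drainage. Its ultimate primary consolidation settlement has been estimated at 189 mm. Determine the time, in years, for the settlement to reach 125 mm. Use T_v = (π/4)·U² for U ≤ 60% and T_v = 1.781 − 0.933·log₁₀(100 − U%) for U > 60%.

t ≈ 0.102 years

Drainage path length: H_d = H/2 = 1.35 m (double drainage).
U = S(t)/S_ult = 125/189 = 0.6614.
U > 60%: T_v = 1.781 − 0.933·log₁₀(100 − 66.138) = 0.35377.
t = T_v·H_d²/c_v = 0.35377×1.35²/6.3 = 0.1023 years.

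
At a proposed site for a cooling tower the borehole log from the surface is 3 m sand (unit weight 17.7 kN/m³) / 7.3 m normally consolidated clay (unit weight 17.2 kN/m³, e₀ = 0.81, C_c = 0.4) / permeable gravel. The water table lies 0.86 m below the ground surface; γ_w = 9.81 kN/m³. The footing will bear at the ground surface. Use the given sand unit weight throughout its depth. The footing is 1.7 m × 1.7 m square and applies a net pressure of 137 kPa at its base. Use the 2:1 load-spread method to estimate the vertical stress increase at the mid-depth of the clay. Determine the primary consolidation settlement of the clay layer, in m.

Mid-depth of clay below the ground surface: z = 3 + 7.3/2 = 6.65 m.
Total vertical stress at mid-clay: σ_v = 17.7×3 + 17.2×3.65 = 115.88 kPa.
Pore pressure: u = 9.81×(6.65 − 0.86) = 56.8 kPa.
Initial effective stress: σ'_0 = σ_v − u = 115.88 − 56.8 = 59.08 kPa.
Stress increase at mid-clay by the 2:1 spreading method:
Δσ = qBL/((B+z)(L+z)) = 137×1.7×1.7/((1.7+6.65)(1.7+6.65)) = 5.6787 kPa
Final effective stress: σ'_f = σ'_0 + Δσ = 59.08 + 5.6787 = 64.759 kPa.
Normally consolidated clay, so the full stress increment lies on the virgin compression line:
S_c = C_c·H/(1+e₀)·log₁₀(σ'_f/σ'_0) = 0.4×7.3/(1+0.81)×log₁₀(64.759/59.08)
    = 1.6133 × 0.03986 = 0.06431 m

S_c ≈ 0.0643 m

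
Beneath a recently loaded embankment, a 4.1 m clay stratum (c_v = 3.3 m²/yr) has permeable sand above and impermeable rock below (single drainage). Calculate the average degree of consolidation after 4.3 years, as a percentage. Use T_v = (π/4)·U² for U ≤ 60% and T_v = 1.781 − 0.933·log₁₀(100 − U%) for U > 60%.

U ≈ 89.9 %

Drainage path length: H_d = H = 4.1 m (single drainage).
T_v = c_v·t/H_d² = 3.3×4.3/4.1² = 0.84414.
T_v = 0.84414 corresponds to the U > 60% branch:
U = 1 − 10^((1.781 − T_v)/0.933)/100 = 0.899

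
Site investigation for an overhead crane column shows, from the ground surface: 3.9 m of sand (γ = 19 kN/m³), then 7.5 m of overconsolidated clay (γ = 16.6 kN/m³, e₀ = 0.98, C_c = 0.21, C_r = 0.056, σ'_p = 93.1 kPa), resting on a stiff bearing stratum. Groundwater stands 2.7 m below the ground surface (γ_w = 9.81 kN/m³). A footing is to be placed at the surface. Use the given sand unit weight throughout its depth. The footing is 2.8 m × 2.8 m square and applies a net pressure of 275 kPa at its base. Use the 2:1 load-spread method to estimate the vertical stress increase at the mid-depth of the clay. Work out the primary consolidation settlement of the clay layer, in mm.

Mid-depth of clay below the ground surface: z = 3.9 + 7.5/2 = 7.65 m.
Total vertical stress at mid-clay: σ_v = 19×3.9 + 16.6×3.75 = 136.35 kPa.
Pore pressure: u = 9.81×(7.65 − 2.7) = 48.56 kPa.
Initial effective stress: σ'_0 = σ_v − u = 136.35 − 48.56 = 87.79 kPa.
Stress increase at mid-clay by the 2:1 spreading method:
Δσ = qBL/((B+z)(L+z)) = 275×2.8×2.8/((2.8+7.65)(2.8+7.65)) = 19.743 kPa
Final effective stress: σ'_f = 87.79 + 19.743 = 107.53 kPa.
σ'_f = 107.53 > σ'_p = 93.1 kPa, so the stress path crosses the preconsolidation pressure — recompression up to σ'_p, then virgin compression beyond:
S_c = H/(1+e₀)·[C_r·log₁₀(σ'_p/σ'_0) + C_c·log₁₀(σ'_f/σ'_p)]
    = 7.5/1.98 × [0.056×log₁₀(93.1/87.79) + 0.21×log₁₀(107.53/93.1)]
    = 3.7879 × [0.0014283 + 0.013142] = 0.05519 m

S_c ≈ 55.2 mm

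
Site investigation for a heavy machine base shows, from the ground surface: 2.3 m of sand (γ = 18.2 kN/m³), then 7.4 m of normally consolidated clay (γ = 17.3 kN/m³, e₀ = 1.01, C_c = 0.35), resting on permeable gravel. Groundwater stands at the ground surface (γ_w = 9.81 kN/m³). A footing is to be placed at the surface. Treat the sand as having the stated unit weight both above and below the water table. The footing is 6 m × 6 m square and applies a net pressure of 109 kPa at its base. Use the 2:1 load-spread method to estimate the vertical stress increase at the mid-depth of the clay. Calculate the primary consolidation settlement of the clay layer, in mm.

Mid-depth of clay below the ground surface: z = 2.3 + 7.4/2 = 6 m.
Total vertical stress at mid-clay: σ_v = 18.2×2.3 + 17.3×3.7 = 105.87 kPa.
Pore pressure: u = 9.81×(6 − 0) = 58.86 kPa.
Initial effective stress: σ'_0 = σ_v − u = 105.87 − 58.86 = 47.01 kPa.
Stress increase at mid-clay by the 2:1 spreading method:
Δσ = qBL/((B+z)(L+z)) = 109×6×6/((6+6)(6+6)) = 27.25 kPa
Final effective stress: σ'_f = σ'_0 + Δσ = 47.01 + 27.25 = 74.26 kPa.
Normally consolidated clay, so the full stress increment lies on the virgin compression line:
S_c = C_c·H/(1+e₀)·log₁₀(σ'_f/σ'_0) = 0.35×7.4/(1+1.01)×log₁₀(74.26/47.01)
    = 1.2886 × 0.19856 = 0.2559 m

S_c ≈ 256 mm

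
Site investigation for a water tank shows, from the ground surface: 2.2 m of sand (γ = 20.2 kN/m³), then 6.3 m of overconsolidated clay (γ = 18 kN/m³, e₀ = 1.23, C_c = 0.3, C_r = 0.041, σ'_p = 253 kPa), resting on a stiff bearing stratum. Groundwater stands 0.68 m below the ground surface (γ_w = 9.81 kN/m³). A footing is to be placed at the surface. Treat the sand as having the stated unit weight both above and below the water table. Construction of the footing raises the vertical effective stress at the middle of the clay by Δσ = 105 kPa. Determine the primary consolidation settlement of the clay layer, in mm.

Mid-depth of clay below the ground surface: z = 2.2 + 6.3/2 = 5.35 m.
Total vertical stress at mid-clay: σ_v = 20.2×2.2 + 18×3.15 = 101.14 kPa.
Pore pressure: u = 9.81×(5.35 − 0.68) = 45.813 kPa.
Initial effective stress: σ'_0 = σ_v − u = 101.14 − 45.813 = 55.327 kPa.
Final effective stress: σ'_f = 55.327 + 105 = 160.33 kPa.
σ'_f = 160.33 ≤ σ'_p = 253 kPa, so the clay remains overconsolidated and only the recompression index applies:
S_c = C_r·H/(1+e₀)·log₁₀(σ'_f/σ'_0) = 0.041×6.3/2.23×log₁₀(160.33/55.327)
    = 0.11583 × 0.46208 = 0.05352 m

S_c ≈ 53.5 mm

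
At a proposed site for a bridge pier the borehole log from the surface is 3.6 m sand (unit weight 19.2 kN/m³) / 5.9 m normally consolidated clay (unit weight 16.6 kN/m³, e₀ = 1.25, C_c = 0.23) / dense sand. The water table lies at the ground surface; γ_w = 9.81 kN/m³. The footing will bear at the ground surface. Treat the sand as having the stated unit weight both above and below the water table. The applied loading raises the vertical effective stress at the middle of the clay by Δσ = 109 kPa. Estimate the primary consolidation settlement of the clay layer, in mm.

S_c ≈ 290 mm

Mid-depth of clay below the ground surface: z = 3.6 + 5.9/2 = 6.55 m.
Total vertical stress at mid-clay: σ_v = 19.2×3.6 + 16.6×2.95 = 118.09 kPa.
Pore pressure: u = 9.81×(6.55 − 0) = 64.255 kPa.
Initial effective stress: σ'_0 = σ_v − u = 118.09 − 64.255 = 53.835 kPa.
Final effective stress: σ'_f = σ'_0 + Δσ = 53.835 + 109 = 162.84 kPa.
Normally consolidated clay, so the full stress increment lies on the virgin compression line:
S_c = C_c·H/(1+e₀)·log₁₀(σ'_f/σ'_0) = 0.23×5.9/(1+1.25)×log₁₀(162.84/53.835)
    = 0.60311 × 0.4807 = 0.2899 m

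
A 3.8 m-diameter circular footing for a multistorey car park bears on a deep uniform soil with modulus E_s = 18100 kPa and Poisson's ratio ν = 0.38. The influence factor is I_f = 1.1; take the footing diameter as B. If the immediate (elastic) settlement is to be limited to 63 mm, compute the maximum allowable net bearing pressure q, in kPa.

S_e = q·B·(1−ν²)/E_s · I_f  ⇒  q = S_e·E_s / (B·(1−ν²)·I_f).
q = 0.063 × 18100 / (3.8 × 0.8556 × 1.1) = 318.8 kPa

q ≈ 319 kPa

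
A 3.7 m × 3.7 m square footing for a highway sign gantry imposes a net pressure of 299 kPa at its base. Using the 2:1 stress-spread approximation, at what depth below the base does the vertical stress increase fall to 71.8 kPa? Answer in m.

2:1 spreading — at depth z the loaded area has grown by z in each plan dimension:
qB²/(B+z)² = Δσ_z ⇒ z = B(√(q/Δσ_z) − 1) = 3.7×(√(299/71.8) − 1) = 3.85 m

z ≈ 3.85 m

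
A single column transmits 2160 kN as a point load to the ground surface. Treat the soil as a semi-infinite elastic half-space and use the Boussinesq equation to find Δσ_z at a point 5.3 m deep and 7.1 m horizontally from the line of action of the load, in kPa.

Δσ_z ≈ 2.81 kPa

Boussinesq vertical stress below a point load on an elastic half-space:
Δσ_z = 3P/(2πz²) · [1 + (r/z)²]^(−5/2)
r/z = 7.1/5.3 = 1.3396; [1+(r/z)²]^(−5/2) = 0.076596.
Δσ_z = 3×2160/(2π×5.3²) × 0.076596 = 36.715 × 0.076596 = 2.812 kPa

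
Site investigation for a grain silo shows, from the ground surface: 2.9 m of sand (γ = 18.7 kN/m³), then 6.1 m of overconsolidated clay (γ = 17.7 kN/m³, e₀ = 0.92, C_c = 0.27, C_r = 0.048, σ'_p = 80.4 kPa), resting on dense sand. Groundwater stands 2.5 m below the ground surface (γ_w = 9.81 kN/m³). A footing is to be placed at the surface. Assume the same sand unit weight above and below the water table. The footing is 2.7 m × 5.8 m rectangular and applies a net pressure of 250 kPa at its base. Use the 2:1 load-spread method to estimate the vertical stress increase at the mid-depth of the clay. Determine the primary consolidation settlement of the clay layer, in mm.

S_c ≈ 132 mm

Mid-depth of clay below the ground surface: z = 2.9 + 6.1/2 = 5.95 m.
Total vertical stress at mid-clay: σ_v = 18.7×2.9 + 17.7×3.05 = 108.21 kPa.
Pore pressure: u = 9.81×(5.95 − 2.5) = 33.845 kPa.
Initial effective stress: σ'_0 = σ_v − u = 108.21 − 33.845 = 74.365 kPa.
Stress increase at mid-clay by the 2:1 spreading method:
Δσ = qBL/((B+z)(L+z)) = 250×2.7×5.8/((2.7+5.95)(5.8+5.95)) = 38.519 kPa
Final effective stress: σ'_f = 74.365 + 38.519 = 112.88 kPa.
σ'_f = 112.88 > σ'_p = 80.4 kPa, so the stress path crosses the preconsolidation pressure — recompression up to σ'_p, then virgin compression beyond:
S_c = H/(1+e₀)·[C_r·log₁₀(σ'_p/σ'_0) + C_c·log₁₀(σ'_f/σ'_p)]
    = 6.1/1.92 × [0.048×log₁₀(80.4/74.365) + 0.27×log₁₀(112.88/80.4)]
    = 3.1771 × [0.0016266 + 0.039787] = 0.1316 m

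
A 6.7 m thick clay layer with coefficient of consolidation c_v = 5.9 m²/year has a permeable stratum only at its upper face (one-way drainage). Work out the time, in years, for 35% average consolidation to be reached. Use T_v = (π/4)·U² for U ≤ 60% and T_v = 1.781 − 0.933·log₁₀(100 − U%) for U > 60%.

Drainage path length: H_d = H = 6.7 m (single drainage).
U ≤ 60%: T_v = (π/4)·U² = (π/4)×0.35² = 0.096211.
t = T_v·H_d²/c_v = 0.096211×6.7²/5.9 = 0.732 years.

t ≈ 0.732 years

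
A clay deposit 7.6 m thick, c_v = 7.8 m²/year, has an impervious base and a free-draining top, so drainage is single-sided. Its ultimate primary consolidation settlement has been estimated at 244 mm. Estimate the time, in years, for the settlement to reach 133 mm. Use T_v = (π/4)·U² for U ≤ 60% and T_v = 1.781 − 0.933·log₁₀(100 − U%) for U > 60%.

t ≈ 1.73 years

Drainage path length: H_d = H = 7.6 m (single drainage).
U = S(t)/S_ult = 133/244 = 0.5451.
U ≤ 60%: T_v = (π/4)·U² = (π/4)×0.54508² = 0.23335.
t = T_v·H_d²/c_v = 0.23335×7.6²/7.8 = 1.728 years.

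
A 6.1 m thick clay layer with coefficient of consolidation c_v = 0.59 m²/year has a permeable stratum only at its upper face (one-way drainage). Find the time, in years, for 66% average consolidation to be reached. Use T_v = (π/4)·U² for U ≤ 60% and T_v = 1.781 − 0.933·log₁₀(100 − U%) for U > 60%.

Drainage path length: H_d = H = 6.1 m (single drainage).
U > 60%: T_v = 1.781 − 0.933·log₁₀(100 − 66) = 0.35213.
t = T_v·H_d²/c_v = 0.35213×6.1²/0.59 = 22.21 years.

t ≈ 22.2 years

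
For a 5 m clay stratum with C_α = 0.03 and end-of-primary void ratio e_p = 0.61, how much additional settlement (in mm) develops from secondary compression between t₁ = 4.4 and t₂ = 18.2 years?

S_s ≈ 57.4 mm

Secondary compression: S_s = C_α·H/(1+e_p)·log₁₀(t₂/t₁)
S_s = 0.03×5/(1+0.61)×log₁₀(18.2/4.4)
    = 0.09317 × 0.6166 = 0.05745 m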